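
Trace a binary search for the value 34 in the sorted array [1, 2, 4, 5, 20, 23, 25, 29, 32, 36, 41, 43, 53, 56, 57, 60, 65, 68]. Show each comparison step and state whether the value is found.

Binary search for 34 in [1, 2, 4, 5, 20, 23, 25, 29, 32, 36, 41, 43, 53, 56, 57, 60, 65, 68]:

lo=0, hi=17, mid=8, arr[mid]=32 -> 32 < 34, search right half
lo=9, hi=17, mid=13, arr[mid]=56 -> 56 > 34, search left half
lo=9, hi=12, mid=10, arr[mid]=41 -> 41 > 34, search left half
lo=9, hi=9, mid=9, arr[mid]=36 -> 36 > 34, search left half
lo=9 > hi=8, target 34 not found

Binary search determines that 34 is not in the array after 4 comparisons. The search space was exhausted without finding the target.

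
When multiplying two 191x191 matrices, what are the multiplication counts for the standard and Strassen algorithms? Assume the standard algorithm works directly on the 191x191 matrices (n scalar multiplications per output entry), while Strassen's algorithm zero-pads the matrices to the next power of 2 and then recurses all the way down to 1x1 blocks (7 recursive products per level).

Matrix multiplication for 191x191 matrices:

Strassen's algorithm requires power-of-2 dimensions. Pad 191x191 to 256x256 (next power of 2).

Standard algorithm: 191^3 = 6967871 multiplications
Strassen's algorithm: 7^(log2(256)) = 7^8 = 5764801 multiplications
Savings: 6967871 - 5764801 = 1203070 multiplications

Standard: 6967871 multiplications (191^3). Strassen: 5764801 multiplications (7^8, after padding to 256x256). Strassen reduces 8 recursive multiplications to 7 at each level.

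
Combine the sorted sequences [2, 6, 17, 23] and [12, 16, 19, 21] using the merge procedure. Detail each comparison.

Merging process:

Compare 2 vs 12: take 2 from left. Merged: [2]
Compare 6 vs 12: take 6 from left. Merged: [2, 6]
Compare 17 vs 12: take 12 from right. Merged: [2, 6, 12]
Compare 17 vs 16: take 16 from right. Merged: [2, 6, 12, 16]
Compare 17 vs 19: take 17 from left. Merged: [2, 6, 12, 16, 17]
Compare 23 vs 19: take 19 from right. Merged: [2, 6, 12, 16, 17, 19]
Compare 23 vs 21: take 21 from right. Merged: [2, 6, 12, 16, 17, 19, 21]
Append remaining from left: [23]. Merged: [2, 6, 12, 16, 17, 19, 21, 23]

Final merged array: [2, 6, 12, 16, 17, 19, 21, 23]
Total comparisons: 7

The merged array is [2, 6, 12, 16, 17, 19, 21, 23], requiring 7 comparisons. The merge step runs in O(n) time where n is the total number of elements.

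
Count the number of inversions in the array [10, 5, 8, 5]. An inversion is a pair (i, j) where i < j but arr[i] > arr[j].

Finding inversions in [10, 5, 8, 5]:

(0, 1): arr[0]=10 > arr[1]=5
(0, 2): arr[0]=10 > arr[2]=8
(0, 3): arr[0]=10 > arr[3]=5
(2, 3): arr[2]=8 > arr[3]=5

Total inversions: 4

The array has 4 inversion(s): (0,1), (0,2), (0,3), (2,3). Each pair (i,j) satisfies i < j and arr[i] > arr[j].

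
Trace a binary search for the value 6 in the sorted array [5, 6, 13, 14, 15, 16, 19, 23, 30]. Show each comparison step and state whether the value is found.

Binary search for 6 in [5, 6, 13, 14, 15, 16, 19, 23, 30]:

lo=0, hi=8, mid=4, arr[mid]=15 -> 15 > 6, search left half
lo=0, hi=3, mid=1, arr[mid]=6 -> Found target at index 1!

Binary search finds 6 at index 1 after 2 comparisons. The search repeatedly halves the search space by comparing with the middle element.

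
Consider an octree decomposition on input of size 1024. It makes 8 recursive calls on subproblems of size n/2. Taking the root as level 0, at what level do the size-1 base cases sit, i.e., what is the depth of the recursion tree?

For divide and conquer with division factor 2:

Problem sizes at each level:
Level 0: 1024
Level 1: 512
Level 2: 256
Level 3: 128
Level 4: 64
Level 5: 32
Level 6: 16
Level 7: 8
Level 8: 4
Level 9: 2
Level 10: 1

The root is level 0 and the size-1 base case is level 10 (the tree spans levels 0 through 10, i.e. 11 levels counting the root), so the depth is the number of divisions: log_2(1024) = 10

The recursion tree depth is log_2(1024) = 10. At each level, the problem size is divided by 2, so it takes 10 divisions to reduce to a base case of size 1. The algorithm makes 8 recursive calls at each level.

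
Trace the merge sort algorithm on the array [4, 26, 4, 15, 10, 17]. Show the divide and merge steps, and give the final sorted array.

Merge sort trace:

Split: [4, 26, 4, 15, 10, 17] -> [4, 26, 4] and [15, 10, 17]
  Split: [4, 26, 4] -> [4] and [26, 4]
    Split: [26, 4] -> [26] and [4]
    Merge: [26] + [4] -> [4, 26]
  Merge: [4] + [4, 26] -> [4, 4, 26]
  Split: [15, 10, 17] -> [15] and [10, 17]
    Split: [10, 17] -> [10] and [17]
    Merge: [10] + [17] -> [10, 17]
  Merge: [15] + [10, 17] -> [10, 15, 17]
Merge: [4, 4, 26] + [10, 15, 17] -> [4, 4, 10, 15, 17, 26]

Final sorted array: [4, 4, 10, 15, 17, 26]

The merge sort proceeds by recursively splitting the array and merging sorted halves.
After all merges, the sorted array is [4, 4, 10, 15, 17, 26].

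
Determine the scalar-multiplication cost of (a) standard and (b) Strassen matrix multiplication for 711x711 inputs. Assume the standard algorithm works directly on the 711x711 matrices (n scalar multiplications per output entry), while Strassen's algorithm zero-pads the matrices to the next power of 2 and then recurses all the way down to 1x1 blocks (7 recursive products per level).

Matrix multiplication for 711x711 matrices:

Strassen's algorithm requires power-of-2 dimensions. Pad 711x711 to 1024x1024 (next power of 2).

Standard algorithm: 711^3 = 359425431 multiplications
Strassen's algorithm: 7^(log2(1024)) = 7^10 = 282475249 multiplications
Savings: 359425431 - 282475249 = 76950182 multiplications

Standard: 359425431 multiplications (711^3). Strassen: 282475249 multiplications (7^10, after padding to 1024x1024). Strassen reduces 8 recursive multiplications to 7 at each level.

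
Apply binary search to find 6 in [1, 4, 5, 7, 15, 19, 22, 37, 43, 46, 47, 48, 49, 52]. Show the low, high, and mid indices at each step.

Binary search for 6 in [1, 4, 5, 7, 15, 19, 22, 37, 43, 46, 47, 48, 49, 52]:

lo=0, hi=13, mid=6, arr[mid]=22 -> 22 > 6, search left half
lo=0, hi=5, mid=2, arr[mid]=5 -> 5 < 6, search right half
lo=3, hi=5, mid=4, arr[mid]=15 -> 15 > 6, search left half
lo=3, hi=3, mid=3, arr[mid]=7 -> 7 > 6, search left half
lo=3 > hi=2, target 6 not found

Binary search determines that 6 is not in the array after 4 comparisons. The search space was exhausted without finding the target.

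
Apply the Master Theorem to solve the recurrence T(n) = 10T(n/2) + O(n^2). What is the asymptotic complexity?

Master Theorem for T(n) = 10T(n/2) + O(n^2):

a = 10, b = 2, c = 2
log_b(a) = log_2(10) = 3.3219

Case 1: c = 2 < log_2(10) = 3.3219
T(n) = O(n^(log_2 10))

For T(n) = 10T(n/2) + O(n^2): log_2(10) = 3.3219. This is Case 1 of the Master Theorem (c < log_b(a), work dominated by leaves), giving O(n^(log_2 10)).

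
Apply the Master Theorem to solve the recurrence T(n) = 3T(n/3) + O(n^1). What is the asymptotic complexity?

Master Theorem for T(n) = 3T(n/3) + O(n^1):

a = 3, b = 3, c = 1
log_b(a) = log_3(3) = 1.0000

Case 2: c = 1 = log_3(3) = 1.0000
T(n) = O(n^1 log n) = O(n log n)

For T(n) = 3T(n/3) + O(n^1): log_3(3) = 1.0000. This is Case 2 of the Master Theorem (c = log_b(a), equal work at all levels), giving O(n log n).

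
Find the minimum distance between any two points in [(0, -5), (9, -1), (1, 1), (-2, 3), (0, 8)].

Computing all pairwise distances among 5 points:

d((0, -5), (9, -1)) = 9.8489
d((0, -5), (1, 1)) = 6.0828
d((0, -5), (-2, 3)) = 8.2462
d((0, -5), (0, 8)) = 13.0
d((9, -1), (1, 1)) = 8.2462
d((9, -1), (-2, 3)) = 11.7047
d((9, -1), (0, 8)) = 12.7279
d((1, 1), (-2, 3)) = 3.6056 <-- minimum
d((1, 1), (0, 8)) = 7.0711
d((-2, 3), (0, 8)) = 5.3852

Closest pair: (1, 1) and (-2, 3) with distance 3.6056

The closest pair is (1, 1) and (-2, 3) with Euclidean distance 3.6056. For 5 points, brute-force pairwise comparison is shown above. For large n, the divide-and-conquer algorithm (sort by x, recurse on halves, check the dividing strip) achieves O(n log n).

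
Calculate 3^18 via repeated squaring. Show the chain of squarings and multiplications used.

Computing 3^18 by squaring (build up from 3^1; each line after the first costs one multiplication):

3^1 = 3
3^2 = (3^1)^2 = 3^2 = 9
3^4 = (3^2)^2 = 9^2 = 81
3^8 = (3^4)^2 = 81^2 = 6561
3^9 = 3 * 3^8 = 3 * 6561 = 19683
3^18 = (3^9)^2 = 19683^2 = 387420489

Result: 387420489
Multiplications needed: 5 (5 lines after 3^1)

3^18 = 387420489. Using exponentiation by squaring, this requires 5 multiplications. The key idea: if the exponent is even, square the half-power; if odd, multiply by the base once.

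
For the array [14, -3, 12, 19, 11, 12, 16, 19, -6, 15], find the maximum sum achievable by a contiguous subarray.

Using Kadane's algorithm on [14, -3, 12, 19, 11, 12, 16, 19, -6, 15]:

Scanning through the array:
Position 1 (value -3): max_ending_here = 11, max_so_far = 14
Position 2 (value 12): max_ending_here = 23, max_so_far = 23
Position 3 (value 19): max_ending_here = 42, max_so_far = 42
Position 4 (value 11): max_ending_here = 53, max_so_far = 53
Position 5 (value 12): max_ending_here = 65, max_so_far = 65
Position 6 (value 16): max_ending_here = 81, max_so_far = 81
Position 7 (value 19): max_ending_here = 100, max_so_far = 100
Position 8 (value -6): max_ending_here = 94, max_so_far = 100
Position 9 (value 15): max_ending_here = 109, max_so_far = 109

Maximum subarray: [14, -3, 12, 19, 11, 12, 16, 19, -6, 15]
Maximum sum: 109

The maximum subarray is [14, -3, 12, 19, 11, 12, 16, 19, -6, 15] with sum 109. This subarray runs from index 0 to index 9.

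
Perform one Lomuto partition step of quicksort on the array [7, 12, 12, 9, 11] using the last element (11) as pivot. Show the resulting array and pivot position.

Lomuto partition with pivot = 11:

Initial array: [7, 12, 12, 9, 11]

arr[0]=7 <= 11: swap with position 0, array becomes [7, 12, 12, 9, 11]
arr[1]=12 > 11: no swap
arr[2]=12 > 11: no swap
arr[3]=9 <= 11: swap with position 1, array becomes [7, 9, 12, 12, 11]

Place pivot at position 2: [7, 9, 11, 12, 12]
Pivot position: 2

After partitioning with pivot 11, the array becomes [7, 9, 11, 12, 12]. The pivot is placed at index 2. All elements to the left of the pivot are <= 11, and all elements to the right are > 11.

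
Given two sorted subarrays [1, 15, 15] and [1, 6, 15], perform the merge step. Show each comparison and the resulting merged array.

Merging process:

Compare 1 vs 1: take 1 from left. Merged: [1]
Compare 15 vs 1: take 1 from right. Merged: [1, 1]
Compare 15 vs 6: take 6 from right. Merged: [1, 1, 6]
Compare 15 vs 15: take 15 from left. Merged: [1, 1, 6, 15]
Compare 15 vs 15: take 15 from left. Merged: [1, 1, 6, 15, 15]
Append remaining from right: [15]. Merged: [1, 1, 6, 15, 15, 15]

Final merged array: [1, 1, 6, 15, 15, 15]
Total comparisons: 5

The merged array is [1, 1, 6, 15, 15, 15], requiring 5 comparisons. The merge step runs in O(n) time where n is the total number of elements.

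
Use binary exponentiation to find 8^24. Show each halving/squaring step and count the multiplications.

Computing 8^24 by squaring (build up from 8^1; each line after the first costs one multiplication):

8^1 = 8
8^2 = (8^1)^2 = 8^2 = 64
8^3 = 8 * 8^2 = 8 * 64 = 512
8^6 = (8^3)^2 = 512^2 = 262144
8^12 = (8^6)^2 = 262144^2 = 68719476736
8^24 = (8^12)^2 = 68719476736^2 = 4722366482869645213696

Result: 4722366482869645213696
Multiplications needed: 5 (5 lines after 8^1)

8^24 = 4722366482869645213696. Using exponentiation by squaring, this requires 5 multiplications. The key idea: if the exponent is even, square the half-power; if odd, multiply by the base once.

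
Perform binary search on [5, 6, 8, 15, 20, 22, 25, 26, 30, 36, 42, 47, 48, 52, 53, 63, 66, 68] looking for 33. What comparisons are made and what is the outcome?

Binary search for 33 in [5, 6, 8, 15, 20, 22, 25, 26, 30, 36, 42, 47, 48, 52, 53, 63, 66, 68]:

lo=0, hi=17, mid=8, arr[mid]=30 -> 30 < 33, search right half
lo=9, hi=17, mid=13, arr[mid]=52 -> 52 > 33, search left half
lo=9, hi=12, mid=10, arr[mid]=42 -> 42 > 33, search left half
lo=9, hi=9, mid=9, arr[mid]=36 -> 36 > 33, search left half
lo=9 > hi=8, target 33 not found

Binary search determines that 33 is not in the array after 4 comparisons. The search space was exhausted without finding the target.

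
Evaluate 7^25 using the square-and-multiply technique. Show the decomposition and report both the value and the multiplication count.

Computing 7^25 by squaring (build up from 7^1; each line after the first costs one multiplication):

7^1 = 7
7^2 = (7^1)^2 = 7^2 = 49
7^3 = 7 * 7^2 = 7 * 49 = 343
7^6 = (7^3)^2 = 343^2 = 117649
7^12 = (7^6)^2 = 117649^2 = 13841287201
7^24 = (7^12)^2 = 13841287201^2 = 191581231380566414401
7^25 = 7 * 7^24 = 7 * 191581231380566414401 = 1341068619663964900807

Result: 1341068619663964900807
Multiplications needed: 6 (6 lines after 7^1)

7^25 = 1341068619663964900807. Using exponentiation by squaring, this requires 6 multiplications. The key idea: if the exponent is even, square the half-power; if odd, multiply by the base once.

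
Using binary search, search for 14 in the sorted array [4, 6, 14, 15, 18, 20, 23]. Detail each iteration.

Binary search for 14 in [4, 6, 14, 15, 18, 20, 23]:

lo=0, hi=6, mid=3, arr[mid]=15 -> 15 > 14, search left half
lo=0, hi=2, mid=1, arr[mid]=6 -> 6 < 14, search right half
lo=2, hi=2, mid=2, arr[mid]=14 -> Found target at index 2!

Binary search finds 14 at index 2 after 3 comparisons. The search repeatedly halves the search space by comparing with the middle element.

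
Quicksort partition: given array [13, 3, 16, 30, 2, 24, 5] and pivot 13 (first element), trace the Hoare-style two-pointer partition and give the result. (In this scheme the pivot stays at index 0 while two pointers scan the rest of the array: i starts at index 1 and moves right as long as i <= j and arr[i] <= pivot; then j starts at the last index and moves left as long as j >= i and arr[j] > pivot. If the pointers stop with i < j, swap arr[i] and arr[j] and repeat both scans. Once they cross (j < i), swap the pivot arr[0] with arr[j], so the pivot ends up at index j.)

Hoare-style two-pointer partition with pivot = 13:

Initial array: [13, 3, 16, 30, 2, 24, 5]

Pointers start at i = 1, j = 6.
i stops at index 2 (arr[2]=16 > 13), j stops at index 6 (arr[6]=5 <= 13): swap arr[2] and arr[6], array becomes [13, 3, 5, 30, 2, 24, 16]
i stops at index 3 (arr[3]=30 > 13), j stops at index 4 (arr[4]=2 <= 13): swap arr[3] and arr[4], array becomes [13, 3, 5, 2, 30, 24, 16]
i ends at 4, j ends at 3: the pointers have crossed (j < i), so scanning stops.

Swap pivot arr[0] with arr[3] to place pivot at position 3: [2, 3, 5, 13, 30, 24, 16]
Pivot position: 3

After partitioning with pivot 13, the array becomes [2, 3, 5, 13, 30, 24, 16]. The pivot is placed at index 3. All elements to the left of the pivot are <= 13, and all elements to the right are > 13.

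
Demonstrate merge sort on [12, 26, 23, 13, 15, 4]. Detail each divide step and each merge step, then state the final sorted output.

Merge sort trace:

Split: [12, 26, 23, 13, 15, 4] -> [12, 26, 23] and [13, 15, 4]
  Split: [12, 26, 23] -> [12] and [26, 23]
    Split: [26, 23] -> [26] and [23]
    Merge: [26] + [23] -> [23, 26]
  Merge: [12] + [23, 26] -> [12, 23, 26]
  Split: [13, 15, 4] -> [13] and [15, 4]
    Split: [15, 4] -> [15] and [4]
    Merge: [15] + [4] -> [4, 15]
  Merge: [13] + [4, 15] -> [4, 13, 15]
Merge: [12, 23, 26] + [4, 13, 15] -> [4, 12, 13, 15, 23, 26]

Final sorted array: [4, 12, 13, 15, 23, 26]

The merge sort proceeds by recursively splitting the array and merging sorted halves.
After all merges, the sorted array is [4, 12, 13, 15, 23, 26].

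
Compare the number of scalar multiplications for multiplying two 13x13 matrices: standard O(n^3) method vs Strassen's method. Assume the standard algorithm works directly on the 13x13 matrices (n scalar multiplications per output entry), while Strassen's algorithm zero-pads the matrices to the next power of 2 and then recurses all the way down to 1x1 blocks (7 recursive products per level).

Matrix multiplication for 13x13 matrices:

Strassen's algorithm requires power-of-2 dimensions. Pad 13x13 to 16x16 (next power of 2).

Standard algorithm: 13^3 = 2197 multiplications
Strassen's algorithm: 7^(log2(16)) = 7^4 = 2401 multiplications
Difference: 2197 - 2401 = -204 (Strassen uses MORE here due to padding overhead — for small or just-over-power-of-2 n, padding can outweigh the per-level savings)

Standard: 2197 multiplications (13^3). Strassen: 2401 multiplications (7^4, after padding to 16x16). Strassen reduces 8 recursive multiplications to 7 at each level.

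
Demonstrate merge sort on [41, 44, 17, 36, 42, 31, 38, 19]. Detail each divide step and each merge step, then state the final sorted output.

Merge sort trace:

Split: [41, 44, 17, 36, 42, 31, 38, 19] -> [41, 44, 17, 36] and [42, 31, 38, 19]
  Split: [41, 44, 17, 36] -> [41, 44] and [17, 36]
    Split: [41, 44] -> [41] and [44]
    Merge: [41] + [44] -> [41, 44]
    Split: [17, 36] -> [17] and [36]
    Merge: [17] + [36] -> [17, 36]
  Merge: [41, 44] + [17, 36] -> [17, 36, 41, 44]
  Split: [42, 31, 38, 19] -> [42, 31] and [38, 19]
    Split: [42, 31] -> [42] and [31]
    Merge: [42] + [31] -> [31, 42]
    Split: [38, 19] -> [38] and [19]
    Merge: [38] + [19] -> [19, 38]
  Merge: [31, 42] + [19, 38] -> [19, 31, 38, 42]
Merge: [17, 36, 41, 44] + [19, 31, 38, 42] -> [17, 19, 31, 36, 38, 41, 42, 44]

Final sorted array: [17, 19, 31, 36, 38, 41, 42, 44]

The merge sort proceeds by recursively splitting the array and merging sorted halves.
After all merges, the sorted array is [17, 19, 31, 36, 38, 41, 42, 44].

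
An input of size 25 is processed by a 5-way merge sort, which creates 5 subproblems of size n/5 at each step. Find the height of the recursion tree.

For divide and conquer with division factor 5:

Problem sizes at each level:
Level 0: 25
Level 1: 5
Level 2: 1

The root is level 0 and the size-1 base case is level 2 (the tree spans levels 0 through 2, i.e. 3 levels counting the root), so the depth is the number of divisions: log_5(25) = 2

The recursion tree depth is log_5(25) = 2. At each level, the problem size is divided by 5, so it takes 2 divisions to reduce to a base case of size 1. The algorithm makes 5 recursive calls at each level.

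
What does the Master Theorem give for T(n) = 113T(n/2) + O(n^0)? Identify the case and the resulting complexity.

Master Theorem for T(n) = 113T(n/2) + O(n^0):

a = 113, b = 2, c = 0
log_b(a) = log_2(113) = 6.8202

Case 1: c = 0 < log_2(113) = 6.8202
T(n) = O(n^(log_2 113))

For T(n) = 113T(n/2) + O(n^0): log_2(113) = 6.8202. This is Case 1 of the Master Theorem (c < log_b(a), work dominated by leaves), giving O(n^(log_2 113)).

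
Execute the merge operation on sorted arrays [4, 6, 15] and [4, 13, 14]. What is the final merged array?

Merging process:

Compare 4 vs 4: take 4 from left. Merged: [4]
Compare 6 vs 4: take 4 from right. Merged: [4, 4]
Compare 6 vs 13: take 6 from left. Merged: [4, 4, 6]
Compare 15 vs 13: take 13 from right. Merged: [4, 4, 6, 13]
Compare 15 vs 14: take 14 from right. Merged: [4, 4, 6, 13, 14]
Append remaining from left: [15]. Merged: [4, 4, 6, 13, 14, 15]

Final merged array: [4, 4, 6, 13, 14, 15]
Total comparisons: 5

The merged array is [4, 4, 6, 13, 14, 15], requiring 5 comparisons. The merge step runs in O(n) time where n is the total number of elements.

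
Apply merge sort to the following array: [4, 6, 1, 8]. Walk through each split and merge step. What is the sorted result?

Merge sort trace:

Split: [4, 6, 1, 8] -> [4, 6] and [1, 8]
  Split: [4, 6] -> [4] and [6]
  Merge: [4] + [6] -> [4, 6]
  Split: [1, 8] -> [1] and [8]
  Merge: [1] + [8] -> [1, 8]
Merge: [4, 6] + [1, 8] -> [1, 4, 6, 8]

Final sorted array: [1, 4, 6, 8]

The merge sort proceeds by recursively splitting the array and merging sorted halves.
After all merges, the sorted array is [1, 4, 6, 8].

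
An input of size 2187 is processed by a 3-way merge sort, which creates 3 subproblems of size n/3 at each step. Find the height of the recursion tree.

For divide and conquer with division factor 3:

Problem sizes at each level:
Level 0: 2187
Level 1: 729
Level 2: 243
Level 3: 81
Level 4: 27
Level 5: 9
Level 6: 3
Level 7: 1

The root is level 0 and the size-1 base case is level 7 (the tree spans levels 0 through 7, i.e. 8 levels counting the root), so the depth is the number of divisions: log_3(2187) = 7

The recursion tree depth is log_3(2187) = 7. At each level, the problem size is divided by 3, so it takes 7 divisions to reduce to a base case of size 1. The algorithm makes 3 recursive calls at each level.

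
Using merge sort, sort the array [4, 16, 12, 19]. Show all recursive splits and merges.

Merge sort trace:

Split: [4, 16, 12, 19] -> [4, 16] and [12, 19]
  Split: [4, 16] -> [4] and [16]
  Merge: [4] + [16] -> [4, 16]
  Split: [12, 19] -> [12] and [19]
  Merge: [12] + [19] -> [12, 19]
Merge: [4, 16] + [12, 19] -> [4, 12, 16, 19]

Final sorted array: [4, 12, 16, 19]

The merge sort proceeds by recursively splitting the array and merging sorted halves.
After all merges, the sorted array is [4, 12, 16, 19].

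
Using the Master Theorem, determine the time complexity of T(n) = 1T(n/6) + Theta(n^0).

Master Theorem for T(n) = 1T(n/6) + O(n^0):

a = 1, b = 6, c = 0
log_b(a) = log_6(1) = 0.0000

Case 2: c = 0 = log_6(1) = 0.0000
T(n) = O(n^0 log n) = O(log n)

For T(n) = 1T(n/6) + O(n^0): log_6(1) = 0.0000. This is Case 2 of the Master Theorem (c = log_b(a), equal work at all levels), giving O(log n).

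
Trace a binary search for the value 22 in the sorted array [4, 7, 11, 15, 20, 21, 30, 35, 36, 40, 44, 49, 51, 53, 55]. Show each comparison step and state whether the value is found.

Binary search for 22 in [4, 7, 11, 15, 20, 21, 30, 35, 36, 40, 44, 49, 51, 53, 55]:

lo=0, hi=14, mid=7, arr[mid]=35 -> 35 > 22, search left half
lo=0, hi=6, mid=3, arr[mid]=15 -> 15 < 22, search right half
lo=4, hi=6, mid=5, arr[mid]=21 -> 21 < 22, search right half
lo=6, hi=6, mid=6, arr[mid]=30 -> 30 > 22, search left half
lo=6 > hi=5, target 22 not found

Binary search determines that 22 is not in the array after 4 comparisons. The search space was exhausted without finding the target.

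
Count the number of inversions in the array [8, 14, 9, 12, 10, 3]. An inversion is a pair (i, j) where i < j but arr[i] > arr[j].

Finding inversions in [8, 14, 9, 12, 10, 3]:

(0, 5): arr[0]=8 > arr[5]=3
(1, 2): arr[1]=14 > arr[2]=9
(1, 3): arr[1]=14 > arr[3]=12
(1, 4): arr[1]=14 > arr[4]=10
(1, 5): arr[1]=14 > arr[5]=3
(2, 5): arr[2]=9 > arr[5]=3
(3, 4): arr[3]=12 > arr[4]=10
(3, 5): arr[3]=12 > arr[5]=3
(4, 5): arr[4]=10 > arr[5]=3

Total inversions: 9

The array has 9 inversion(s): (0,5), (1,2), (1,3), (1,4), (1,5), (2,5), (3,4), (3,5), (4,5). Each pair (i,j) satisfies i < j and arr[i] > arr[j].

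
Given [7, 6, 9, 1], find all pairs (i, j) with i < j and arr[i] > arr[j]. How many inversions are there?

Finding inversions in [7, 6, 9, 1]:

(0, 1): arr[0]=7 > arr[1]=6
(0, 3): arr[0]=7 > arr[3]=1
(1, 3): arr[1]=6 > arr[3]=1
(2, 3): arr[2]=9 > arr[3]=1

Total inversions: 4

The array has 4 inversion(s): (0,1), (0,3), (1,3), (2,3). Each pair (i,j) satisfies i < j and arr[i] > arr[j].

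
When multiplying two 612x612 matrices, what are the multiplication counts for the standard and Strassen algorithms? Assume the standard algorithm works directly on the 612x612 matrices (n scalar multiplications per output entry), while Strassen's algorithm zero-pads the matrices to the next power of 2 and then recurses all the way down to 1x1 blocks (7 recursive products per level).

Matrix multiplication for 612x612 matrices:

Strassen's algorithm requires power-of-2 dimensions. Pad 612x612 to 1024x1024 (next power of 2).

Standard algorithm: 612^3 = 229220928 multiplications
Strassen's algorithm: 7^(log2(1024)) = 7^10 = 282475249 multiplications
Difference: 229220928 - 282475249 = -53254321 (Strassen uses MORE here due to padding overhead — for small or just-over-power-of-2 n, padding can outweigh the per-level savings)

Standard: 229220928 multiplications (612^3). Strassen: 282475249 multiplications (7^10, after padding to 1024x1024). Strassen reduces 8 recursive multiplications to 7 at each level.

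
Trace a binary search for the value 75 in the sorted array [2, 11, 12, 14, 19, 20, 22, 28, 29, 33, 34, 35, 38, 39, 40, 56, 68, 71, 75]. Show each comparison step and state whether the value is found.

Binary search for 75 in [2, 11, 12, 14, 19, 20, 22, 28, 29, 33, 34, 35, 38, 39, 40, 56, 68, 71, 75]:

lo=0, hi=18, mid=9, arr[mid]=33 -> 33 < 75, search right half
lo=10, hi=18, mid=14, arr[mid]=40 -> 40 < 75, search right half
lo=15, hi=18, mid=16, arr[mid]=68 -> 68 < 75, search right half
lo=17, hi=18, mid=17, arr[mid]=71 -> 71 < 75, search right half
lo=18, hi=18, mid=18, arr[mid]=75 -> Found target at index 18!

Binary search finds 75 at index 18 after 5 comparisons. The search repeatedly halves the search space by comparing with the middle element.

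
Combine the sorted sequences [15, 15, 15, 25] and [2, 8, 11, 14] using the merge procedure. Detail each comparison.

Merging process:

Compare 15 vs 2: take 2 from right. Merged: [2]
Compare 15 vs 8: take 8 from right. Merged: [2, 8]
Compare 15 vs 11: take 11 from right. Merged: [2, 8, 11]
Compare 15 vs 14: take 14 from right. Merged: [2, 8, 11, 14]
Append remaining from left: [15, 15, 15, 25]. Merged: [2, 8, 11, 14, 15, 15, 15, 25]

Final merged array: [2, 8, 11, 14, 15, 15, 15, 25]
Total comparisons: 4

The merged array is [2, 8, 11, 14, 15, 15, 15, 25], requiring 4 comparisons. The merge step runs in O(n) time where n is the total number of elements.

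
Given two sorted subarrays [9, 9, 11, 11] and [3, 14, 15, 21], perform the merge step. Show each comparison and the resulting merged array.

Merging process:

Compare 9 vs 3: take 3 from right. Merged: [3]
Compare 9 vs 14: take 9 from left. Merged: [3, 9]
Compare 9 vs 14: take 9 from left. Merged: [3, 9, 9]
Compare 11 vs 14: take 11 from left. Merged: [3, 9, 9, 11]
Compare 11 vs 14: take 11 from left. Merged: [3, 9, 9, 11, 11]
Append remaining from right: [14, 15, 21]. Merged: [3, 9, 9, 11, 11, 14, 15, 21]

Final merged array: [3, 9, 9, 11, 11, 14, 15, 21]
Total comparisons: 5

The merged array is [3, 9, 9, 11, 11, 14, 15, 21], requiring 5 comparisons. The merge step runs in O(n) time where n is the total number of elements.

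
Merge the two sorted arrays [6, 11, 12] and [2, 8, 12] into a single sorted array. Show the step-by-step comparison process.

Merging process:

Compare 6 vs 2: take 2 from right. Merged: [2]
Compare 6 vs 8: take 6 from left. Merged: [2, 6]
Compare 11 vs 8: take 8 from right. Merged: [2, 6, 8]
Compare 11 vs 12: take 11 from left. Merged: [2, 6, 8, 11]
Compare 12 vs 12: take 12 from left. Merged: [2, 6, 8, 11, 12]
Append remaining from right: [12]. Merged: [2, 6, 8, 11, 12, 12]

Final merged array: [2, 6, 8, 11, 12, 12]
Total comparisons: 5

The merged array is [2, 6, 8, 11, 12, 12], requiring 5 comparisons. The merge step runs in O(n) time where n is the total number of elements.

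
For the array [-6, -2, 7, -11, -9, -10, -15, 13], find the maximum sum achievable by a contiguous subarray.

Using Kadane's algorithm on [-6, -2, 7, -11, -9, -10, -15, 13]:

Scanning through the array:
Position 1 (value -2): max_ending_here = -2, max_so_far = -2
Position 2 (value 7): max_ending_here = 7, max_so_far = 7
Position 3 (value -11): max_ending_here = -4, max_so_far = 7
Position 4 (value -9): max_ending_here = -9, max_so_far = 7
Position 5 (value -10): max_ending_here = -10, max_so_far = 7
Position 6 (value -15): max_ending_here = -15, max_so_far = 7
Position 7 (value 13): max_ending_here = 13, max_so_far = 13

Maximum subarray: [13]
Maximum sum: 13

The maximum subarray is [13] with sum 13. This subarray runs from index 7 to index 7.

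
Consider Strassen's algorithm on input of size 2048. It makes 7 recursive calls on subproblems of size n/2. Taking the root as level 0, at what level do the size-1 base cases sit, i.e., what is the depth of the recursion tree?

For divide and conquer with division factor 2:

Problem sizes at each level:
Level 0: 2048
Level 1: 1024
Level 2: 512
Level 3: 256
Level 4: 128
Level 5: 64
Level 6: 32
Level 7: 16
Level 8: 8
Level 9: 4
Level 10: 2
Level 11: 1

The root is level 0 and the size-1 base case is level 11 (the tree spans levels 0 through 11, i.e. 12 levels counting the root), so the depth is the number of divisions: log_2(2048) = 11

The recursion tree depth is log_2(2048) = 11. At each level, the problem size is divided by 2, so it takes 11 divisions to reduce to a base case of size 1. The algorithm makes 7 recursive calls at each level.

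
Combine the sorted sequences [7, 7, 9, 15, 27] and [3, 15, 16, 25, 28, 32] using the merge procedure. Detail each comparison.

Merging process:

Compare 7 vs 3: take 3 from right. Merged: [3]
Compare 7 vs 15: take 7 from left. Merged: [3, 7]
Compare 7 vs 15: take 7 from left. Merged: [3, 7, 7]
Compare 9 vs 15: take 9 from left. Merged: [3, 7, 7, 9]
Compare 15 vs 15: take 15 from left. Merged: [3, 7, 7, 9, 15]
Compare 27 vs 15: take 15 from right. Merged: [3, 7, 7, 9, 15, 15]
Compare 27 vs 16: take 16 from right. Merged: [3, 7, 7, 9, 15, 15, 16]
Compare 27 vs 25: take 25 from right. Merged: [3, 7, 7, 9, 15, 15, 16, 25]
Compare 27 vs 28: take 27 from left. Merged: [3, 7, 7, 9, 15, 15, 16, 25, 27]
Append remaining from right: [28, 32]. Merged: [3, 7, 7, 9, 15, 15, 16, 25, 27, 28, 32]

Final merged array: [3, 7, 7, 9, 15, 15, 16, 25, 27, 28, 32]
Total comparisons: 9

The merged array is [3, 7, 7, 9, 15, 15, 16, 25, 27, 28, 32], requiring 9 comparisons. The merge step runs in O(n) time where n is the total number of elements.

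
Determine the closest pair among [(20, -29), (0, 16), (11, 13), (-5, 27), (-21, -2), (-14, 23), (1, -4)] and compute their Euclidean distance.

Computing all pairwise distances among 7 points:

d((20, -29), (0, 16)) = 49.2443
d((20, -29), (11, 13)) = 42.9535
d((20, -29), (-5, 27)) = 61.327
d((20, -29), (-21, -2)) = 49.0918
d((20, -29), (-14, 23)) = 62.1289
d((20, -29), (1, -4)) = 31.4006
d((0, 16), (11, 13)) = 11.4018
d((0, 16), (-5, 27)) = 12.083
d((0, 16), (-21, -2)) = 27.6586
d((0, 16), (-14, 23)) = 15.6525
d((0, 16), (1, -4)) = 20.025
d((11, 13), (-5, 27)) = 21.2603
d((11, 13), (-21, -2)) = 35.3412
d((11, 13), (-14, 23)) = 26.9258
d((11, 13), (1, -4)) = 19.7231
d((-5, 27), (-21, -2)) = 33.121
d((-5, 27), (-14, 23)) = 9.8489 <-- minimum
d((-5, 27), (1, -4)) = 31.5753
d((-21, -2), (-14, 23)) = 25.9615
d((-21, -2), (1, -4)) = 22.0907
d((-14, 23), (1, -4)) = 30.8869

Closest pair: (-5, 27) and (-14, 23) with distance 9.8489

The closest pair is (-5, 27) and (-14, 23) with Euclidean distance 9.8489. For 7 points, brute-force pairwise comparison is shown above. For large n, the divide-and-conquer algorithm (sort by x, recurse on halves, check the dividing strip) achieves O(n log n).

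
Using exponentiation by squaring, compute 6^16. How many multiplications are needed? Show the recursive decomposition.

Computing 6^16 by squaring (build up from 6^1; each line after the first costs one multiplication):

6^1 = 6
6^2 = (6^1)^2 = 6^2 = 36
6^4 = (6^2)^2 = 36^2 = 1296
6^8 = (6^4)^2 = 1296^2 = 1679616
6^16 = (6^8)^2 = 1679616^2 = 2821109907456

Result: 2821109907456
Multiplications needed: 4 (4 lines after 6^1)

6^16 = 2821109907456. Using exponentiation by squaring, this requires 4 multiplications. The key idea: if the exponent is even, square the half-power; if odd, multiply by the base once.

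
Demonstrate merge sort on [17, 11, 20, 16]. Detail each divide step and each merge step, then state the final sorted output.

Merge sort trace:

Split: [17, 11, 20, 16] -> [17, 11] and [20, 16]
  Split: [17, 11] -> [17] and [11]
  Merge: [17] + [11] -> [11, 17]
  Split: [20, 16] -> [20] and [16]
  Merge: [20] + [16] -> [16, 20]
Merge: [11, 17] + [16, 20] -> [11, 16, 17, 20]

Final sorted array: [11, 16, 17, 20]

The merge sort proceeds by recursively splitting the array and merging sorted halves.
After all merges, the sorted array is [11, 16, 17, 20].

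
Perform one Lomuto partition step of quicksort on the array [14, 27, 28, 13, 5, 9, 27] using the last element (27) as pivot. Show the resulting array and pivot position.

Lomuto partition with pivot = 27:

Initial array: [14, 27, 28, 13, 5, 9, 27]

arr[0]=14 <= 27: swap with position 0, array becomes [14, 27, 28, 13, 5, 9, 27]
arr[1]=27 <= 27: swap with position 1, array becomes [14, 27, 28, 13, 5, 9, 27]
arr[2]=28 > 27: no swap
arr[3]=13 <= 27: swap with position 2, array becomes [14, 27, 13, 28, 5, 9, 27]
arr[4]=5 <= 27: swap with position 3, array becomes [14, 27, 13, 5, 28, 9, 27]
arr[5]=9 <= 27: swap with position 4, array becomes [14, 27, 13, 5, 9, 28, 27]

Place pivot at position 5: [14, 27, 13, 5, 9, 27, 28]
Pivot position: 5

After partitioning with pivot 27, the array becomes [14, 27, 13, 5, 9, 27, 28]. The pivot is placed at index 5. All elements to the left of the pivot are <= 27, and all elements to the right are > 27.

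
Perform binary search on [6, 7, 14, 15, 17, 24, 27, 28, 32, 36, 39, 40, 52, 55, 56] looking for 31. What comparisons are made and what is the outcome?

Binary search for 31 in [6, 7, 14, 15, 17, 24, 27, 28, 32, 36, 39, 40, 52, 55, 56]:

lo=0, hi=14, mid=7, arr[mid]=28 -> 28 < 31, search right half
lo=8, hi=14, mid=11, arr[mid]=40 -> 40 > 31, search left half
lo=8, hi=10, mid=9, arr[mid]=36 -> 36 > 31, search left half
lo=8, hi=8, mid=8, arr[mid]=32 -> 32 > 31, search left half
lo=8 > hi=7, target 31 not found

Binary search determines that 31 is not in the array after 4 comparisons. The search space was exhausted without finding the target.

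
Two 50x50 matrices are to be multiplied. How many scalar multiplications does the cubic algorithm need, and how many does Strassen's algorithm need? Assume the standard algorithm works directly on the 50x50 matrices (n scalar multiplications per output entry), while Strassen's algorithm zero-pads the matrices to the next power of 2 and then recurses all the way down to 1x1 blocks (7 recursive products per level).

Matrix multiplication for 50x50 matrices:

Strassen's algorithm requires power-of-2 dimensions. Pad 50x50 to 64x64 (next power of 2).

Standard algorithm: 50^3 = 125000 multiplications
Strassen's algorithm: 7^(log2(64)) = 7^6 = 117649 multiplications
Savings: 125000 - 117649 = 7351 multiplications

Standard: 125000 multiplications (50^3). Strassen: 117649 multiplications (7^6, after padding to 64x64). Strassen reduces 8 recursive multiplications to 7 at each level.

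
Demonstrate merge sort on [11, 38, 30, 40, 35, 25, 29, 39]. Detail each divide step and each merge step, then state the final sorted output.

Merge sort trace:

Split: [11, 38, 30, 40, 35, 25, 29, 39] -> [11, 38, 30, 40] and [35, 25, 29, 39]
  Split: [11, 38, 30, 40] -> [11, 38] and [30, 40]
    Split: [11, 38] -> [11] and [38]
    Merge: [11] + [38] -> [11, 38]
    Split: [30, 40] -> [30] and [40]
    Merge: [30] + [40] -> [30, 40]
  Merge: [11, 38] + [30, 40] -> [11, 30, 38, 40]
  Split: [35, 25, 29, 39] -> [35, 25] and [29, 39]
    Split: [35, 25] -> [35] and [25]
    Merge: [35] + [25] -> [25, 35]
    Split: [29, 39] -> [29] and [39]
    Merge: [29] + [39] -> [29, 39]
  Merge: [25, 35] + [29, 39] -> [25, 29, 35, 39]
Merge: [11, 30, 38, 40] + [25, 29, 35, 39] -> [11, 25, 29, 30, 35, 38, 39, 40]

Final sorted array: [11, 25, 29, 30, 35, 38, 39, 40]

The merge sort proceeds by recursively splitting the array and merging sorted halves.
After all merges, the sorted array is [11, 25, 29, 30, 35, 38, 39, 40].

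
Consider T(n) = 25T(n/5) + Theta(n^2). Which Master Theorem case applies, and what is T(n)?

Master Theorem for T(n) = 25T(n/5) + O(n^2):

a = 25, b = 5, c = 2
log_b(a) = log_5(25) = 2.0000

Case 2: c = 2 = log_5(25) = 2.0000
T(n) = O(n^2 log n) = O(n^2 log n)

For T(n) = 25T(n/5) + O(n^2): log_5(25) = 2.0000. This is Case 2 of the Master Theorem (c = log_b(a), equal work at all levels), giving O(n^2 log n).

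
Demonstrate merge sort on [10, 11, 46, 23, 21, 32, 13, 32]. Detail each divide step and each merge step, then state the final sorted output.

Merge sort trace:

Split: [10, 11, 46, 23, 21, 32, 13, 32] -> [10, 11, 46, 23] and [21, 32, 13, 32]
  Split: [10, 11, 46, 23] -> [10, 11] and [46, 23]
    Split: [10, 11] -> [10] and [11]
    Merge: [10] + [11] -> [10, 11]
    Split: [46, 23] -> [46] and [23]
    Merge: [46] + [23] -> [23, 46]
  Merge: [10, 11] + [23, 46] -> [10, 11, 23, 46]
  Split: [21, 32, 13, 32] -> [21, 32] and [13, 32]
    Split: [21, 32] -> [21] and [32]
    Merge: [21] + [32] -> [21, 32]
    Split: [13, 32] -> [13] and [32]
    Merge: [13] + [32] -> [13, 32]
  Merge: [21, 32] + [13, 32] -> [13, 21, 32, 32]
Merge: [10, 11, 23, 46] + [13, 21, 32, 32] -> [10, 11, 13, 21, 23, 32, 32, 46]

Final sorted array: [10, 11, 13, 21, 23, 32, 32, 46]

The merge sort proceeds by recursively splitting the array and merging sorted halves.
After all merges, the sorted array is [10, 11, 13, 21, 23, 32, 32, 46].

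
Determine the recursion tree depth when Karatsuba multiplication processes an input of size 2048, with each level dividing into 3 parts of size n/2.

For divide and conquer with division factor 2:

Problem sizes at each level:
Level 0: 2048
Level 1: 1024
Level 2: 512
Level 3: 256
Level 4: 128
Level 5: 64
Level 6: 32
Level 7: 16
Level 8: 8
Level 9: 4
Level 10: 2
Level 11: 1

The root is level 0 and the size-1 base case is level 11 (the tree spans levels 0 through 11, i.e. 12 levels counting the root), so the depth is the number of divisions: log_2(2048) = 11

The recursion tree depth is log_2(2048) = 11. At each level, the problem size is divided by 2, so it takes 11 divisions to reduce to a base case of size 1. The algorithm makes 3 recursive calls at each level.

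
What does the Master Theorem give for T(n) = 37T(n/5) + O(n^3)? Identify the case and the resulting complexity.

Master Theorem for T(n) = 37T(n/5) + O(n^3):

a = 37, b = 5, c = 3
log_b(a) = log_5(37) = 2.2436

Case 3: c = 3 > log_5(37) = 2.2436
T(n) = O(n^3) = O(n^3)

For T(n) = 37T(n/5) + O(n^3): log_5(37) = 2.2436. This is Case 3 of the Master Theorem (c > log_b(a), work dominated by root), giving O(n^3).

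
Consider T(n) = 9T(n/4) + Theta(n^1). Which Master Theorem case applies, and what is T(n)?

Master Theorem for T(n) = 9T(n/4) + O(n^1):

a = 9, b = 4, c = 1
log_b(a) = log_4(9) = 1.5850

Case 1: c = 1 < log_4(9) = 1.5850
T(n) = O(n^(log_4 9))

For T(n) = 9T(n/4) + O(n^1): log_4(9) = 1.5850. This is Case 1 of the Master Theorem (c < log_b(a), work dominated by leaves), giving O(n^(log_4 9)).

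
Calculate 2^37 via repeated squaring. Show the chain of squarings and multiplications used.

Computing 2^37 by squaring (build up from 2^1; each line after the first costs one multiplication):

2^1 = 2
2^2 = (2^1)^2 = 2^2 = 4
2^4 = (2^2)^2 = 4^2 = 16
2^8 = (2^4)^2 = 16^2 = 256
2^9 = 2 * 2^8 = 2 * 256 = 512
2^18 = (2^9)^2 = 512^2 = 262144
2^36 = (2^18)^2 = 262144^2 = 68719476736
2^37 = 2 * 2^36 = 2 * 68719476736 = 137438953472

Result: 137438953472
Multiplications needed: 7 (7 lines after 2^1)

2^37 = 137438953472. Using exponentiation by squaring, this requires 7 multiplications. The key idea: if the exponent is even, square the half-power; if odd, multiply by the base once.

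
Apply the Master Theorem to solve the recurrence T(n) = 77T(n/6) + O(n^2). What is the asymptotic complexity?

Master Theorem for T(n) = 77T(n/6) + O(n^2):

a = 77, b = 6, c = 2
log_b(a) = log_6(77) = 2.4243

Case 1: c = 2 < log_6(77) = 2.4243
T(n) = O(n^(log_6 77))

For T(n) = 77T(n/6) + O(n^2): log_6(77) = 2.4243. This is Case 1 of the Master Theorem (c < log_b(a), work dominated by leaves), giving O(n^(log_6 77)).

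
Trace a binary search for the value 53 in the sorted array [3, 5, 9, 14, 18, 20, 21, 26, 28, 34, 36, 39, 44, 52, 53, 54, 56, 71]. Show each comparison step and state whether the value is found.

Binary search for 53 in [3, 5, 9, 14, 18, 20, 21, 26, 28, 34, 36, 39, 44, 52, 53, 54, 56, 71]:

lo=0, hi=17, mid=8, arr[mid]=28 -> 28 < 53, search right half
lo=9, hi=17, mid=13, arr[mid]=52 -> 52 < 53, search right half
lo=14, hi=17, mid=15, arr[mid]=54 -> 54 > 53, search left half
lo=14, hi=14, mid=14, arr[mid]=53 -> Found target at index 14!

Binary search finds 53 at index 14 after 4 comparisons. The search repeatedly halves the search space by comparing with the middle element.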